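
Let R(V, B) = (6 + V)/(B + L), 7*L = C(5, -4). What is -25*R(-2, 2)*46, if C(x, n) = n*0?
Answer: -2300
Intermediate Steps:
C(x, n) = 0
L = 0 (L = (⅐)*0 = 0)
R(V, B) = (6 + V)/B (R(V, B) = (6 + V)/(B + 0) = (6 + V)/B)
-25*R(-2, 2)*46 = -25*(6 - 2)/2*46 = -25*4/2*46 = -25*2*46 = -50*46 = -2300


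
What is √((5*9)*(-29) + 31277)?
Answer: 2*√7493 ≈ 173.12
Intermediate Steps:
√((5*9)*(-29) + 31277) = √(45*(-29) + 31277) = √(-1305 + 31277) = √29972 = 2*√7493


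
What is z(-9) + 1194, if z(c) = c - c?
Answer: 1194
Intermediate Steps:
z(c) = 0
z(-9) + 1194 = 0 + 1194 = 1194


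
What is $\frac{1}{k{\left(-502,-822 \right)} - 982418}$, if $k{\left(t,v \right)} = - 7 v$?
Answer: $- \frac{1}{976664} \approx -1.0239 \cdot 10^{-6}$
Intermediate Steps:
$\frac{1}{k{\left(-502,-822 \right)} - 982418} = \frac{1}{\left(-7\right) \left(-822\right) - 982418} = \frac{1}{5754 - 982418} = \frac{1}{-976664} = - \frac{1}{976664}$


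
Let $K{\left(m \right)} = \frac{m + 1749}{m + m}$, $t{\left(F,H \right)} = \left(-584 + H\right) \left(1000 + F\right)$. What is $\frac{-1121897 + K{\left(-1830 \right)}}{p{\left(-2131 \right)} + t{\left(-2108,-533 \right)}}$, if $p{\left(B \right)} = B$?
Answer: $- \frac{1368714313}{1507316100} \approx -0.90805$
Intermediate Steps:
$K{\left(m \right)} = \frac{1749 + m}{2 m}$
$\frac{-1121897 + K{\left(-1830 \right)}}{p{\left(-2131 \right)} + t{\left(-2108,-533 \right)}} = \frac{-1121897 + \frac{1749 - 1830}{2 \left(-1830\right)}}{-2131 - -1237636} = \frac{-1121897 + \frac{1}{2} \left(- \frac{1}{1830}\right) \left(-81\right)}{-2131 + \left(-584000 + 1231072 - 533000 + 1123564\right)} = \frac{-1121897 + \frac{27}{1220}}{-2131 + 1237636} = - \frac{1368714313}{1220 \cdot 1235505} = \left(- \frac{1368714313}{1220}\right) \frac{1}{1235505} = - \frac{1368714313}{1507316100}$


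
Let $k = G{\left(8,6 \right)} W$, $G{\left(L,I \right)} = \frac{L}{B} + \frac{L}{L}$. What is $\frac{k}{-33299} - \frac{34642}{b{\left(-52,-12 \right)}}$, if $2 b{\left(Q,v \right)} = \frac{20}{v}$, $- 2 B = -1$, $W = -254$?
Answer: $\frac{6921285338}{166495} \approx 41571.0$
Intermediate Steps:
$B = \frac{1}{2}$ ($B = \left(- \frac{1}{2}\right) \left(-1\right) = \frac{1}{2} \approx 0.5$)
$G{\left(L,I \right)} = 1 + 2 L$ ($G{\left(L,I \right)} = L \frac{1}{\frac{1}{2}} + \frac{L}{L} = L 2 + 1 = 2 L + 1 = 1 + 2 L$)
$b{\left(Q,v \right)} = \frac{10}{v}$ ($b{\left(Q,v \right)} = \frac{20 \frac{1}{v}}{2} = \frac{10}{v}$)
$k = -4318$ ($k = \left(1 + 2 \cdot 8\right) \left(-254\right) = \left(1 + 16\right) \left(-254\right) = 17 \left(-254\right) = -4318$)
$\frac{k}{-33299} - \frac{34642}{b{\left(-52,-12 \right)}} = - \frac{4318}{-33299} - \frac{34642}{10 \frac{1}{-12}} = \left(-4318\right) \left(- \frac{1}{33299}\right) - \frac{34642}{10 \left(- \frac{1}{12}\right)} = \frac{4318}{33299} - \frac{34642}{- \frac{5}{6}} = \frac{4318}{33299} - - \frac{207852}{5} = \frac{4318}{33299} + \frac{207852}{5} = \frac{6921285338}{166495}$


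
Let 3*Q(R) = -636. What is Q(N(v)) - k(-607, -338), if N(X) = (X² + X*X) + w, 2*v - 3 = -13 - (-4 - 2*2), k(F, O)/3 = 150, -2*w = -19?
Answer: -662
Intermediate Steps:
w = 19/2 (w = -½*(-19) = 19/2 ≈ 9.5000)
k(F, O) = 450 (k(F, O) = 3*150 = 450)
v = -1 (v = 3/2 + (-13 - (-4 - 2*2))/2 = 3/2 + (-13 - (-4 - 4))/2 = 3/2 + (-13 - 1*(-8))/2 = 3/2 + (-13 + 8)/2 = 3/2 + (½)*(-5) = 3/2 - 5/2 = -1)
N(X) = 19/2 + 2*X² (N(X) = (X² + X*X) + 19/2 = (X² + X²) + 19/2 = 2*X² + 19/2 = 19/2 + 2*X²)
Q(R) = -212 (Q(R) = (⅓)*(-636) = -212)
Q(N(v)) - k(-607, -338) = -212 - 1*450 = -212 - 450 = -662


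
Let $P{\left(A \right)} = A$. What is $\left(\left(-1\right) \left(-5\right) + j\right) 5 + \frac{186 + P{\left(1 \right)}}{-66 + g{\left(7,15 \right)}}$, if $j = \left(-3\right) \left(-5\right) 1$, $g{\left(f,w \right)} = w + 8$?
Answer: $\frac{4113}{43} \approx 95.651$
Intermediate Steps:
$g{\left(f,w \right)} = 8 + w$
$j = 15$ ($j = 15 \cdot 1 = 15$)
$\left(\left(-1\right) \left(-5\right) + j\right) 5 + \frac{186 + P{\left(1 \right)}}{-66 + g{\left(7,15 \right)}} = \left(\left(-1\right) \left(-5\right) + 15\right) 5 + \frac{186 + 1}{-66 + \left(8 + 15\right)} = \left(5 + 15\right) 5 + \frac{187}{-66 + 23} = 20 \cdot 5 + \frac{187}{-43} = 100 + 187 \left(- \frac{1}{43}\right) = 100 - \frac{187}{43} = \frac{4113}{43}$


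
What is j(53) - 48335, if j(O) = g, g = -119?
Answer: -48454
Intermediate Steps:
j(O) = -119
j(53) - 48335 = -119 - 48335 = -48454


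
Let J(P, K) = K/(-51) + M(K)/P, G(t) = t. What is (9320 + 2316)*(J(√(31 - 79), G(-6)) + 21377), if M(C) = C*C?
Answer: 4228650396/17 - 34908*I*√3 ≈ 2.4874e+8 - 60462.0*I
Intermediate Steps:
M(C) = C²
J(P, K) = -K/51 + K²/P (J(P, K) = K/(-51) + K²/P = K*(-1/51) + K²/P = -K/51 + K²/P)
(9320 + 2316)*(J(√(31 - 79), G(-6)) + 21377) = (9320 + 2316)*((-1/51*(-6) + (-6)²/(√(31 - 79))) + 21377) = 11636*((2/17 + 36/(√(-48))) + 21377) = 11636*((2/17 + 36/((4*I*√3))) + 21377) = 11636*((2/17 + 36*(-I*√3/12)) + 21377) = 11636*((2/17 - 3*I*√3) + 21377) = 11636*(363411/17 - 3*I*√3) = 4228650396/17 - 34908*I*√3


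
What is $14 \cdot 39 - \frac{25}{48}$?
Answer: $\frac{26183}{48} \approx 545.48$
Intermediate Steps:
$14 \cdot 39 - \frac{25}{48} = 546 - \frac{25}{48} = \frac{26183}{48}$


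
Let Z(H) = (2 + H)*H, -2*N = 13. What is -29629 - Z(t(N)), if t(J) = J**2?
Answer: -503977/16 ≈ -31499.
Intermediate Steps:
N = -13/2 (N = -1/2*13 = -13/2 ≈ -6.5000)
Z(H) = H*(2 + H)
-29629 - Z(t(N)) = -29629 - (-13/2)**2*(2 + (-13/2)**2) = -29629 - 169*(2 + 169/4)/4 = -29629 - 169*177/(4*4) = -29629 - 1*29913/16 = -29629 - 29913/16 = -503977/16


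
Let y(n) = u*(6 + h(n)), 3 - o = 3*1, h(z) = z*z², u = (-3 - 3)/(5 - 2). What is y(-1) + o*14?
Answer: -10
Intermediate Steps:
u = -2 (u = -6/3 = -6*⅓ = -2)
h(z) = z³
o = 0 (o = 3 - 3 = 0)
y(n) = -12 - 2*n³ (y(n) = -2*(6 + n³) = -12 - 2*n³)
y(-1) + o*14 = (-12 - 2*(-1)³) + 0*14 = (-12 - 2*(-1)) + 0 = (-12 + 2) + 0 = -10 + 0 = -10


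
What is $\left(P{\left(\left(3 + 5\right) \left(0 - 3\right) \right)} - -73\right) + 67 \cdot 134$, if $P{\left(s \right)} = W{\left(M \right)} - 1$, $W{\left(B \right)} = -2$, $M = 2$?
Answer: $9048$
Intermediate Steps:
$P{\left(s \right)} = -3$ ($P{\left(s \right)} = -2 - 1 = -3$)
$\left(P{\left(\left(3 + 5\right) \left(0 - 3\right) \right)} - -73\right) + 67 \cdot 134 = \left(-3 - -73\right) + 67 \cdot 134 = \left(-3 + 73\right) + 8978 = 70 + 8978 = 9048$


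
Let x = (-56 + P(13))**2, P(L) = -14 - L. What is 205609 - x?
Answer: 198720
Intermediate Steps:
x = 6889 (x = (-56 + (-14 - 1*13))**2 = (-56 + (-14 - 13))**2 = (-56 - 27)**2 = (-83)**2 = 6889)
205609 - x = 205609 - 1*6889 = 205609 - 6889 = 198720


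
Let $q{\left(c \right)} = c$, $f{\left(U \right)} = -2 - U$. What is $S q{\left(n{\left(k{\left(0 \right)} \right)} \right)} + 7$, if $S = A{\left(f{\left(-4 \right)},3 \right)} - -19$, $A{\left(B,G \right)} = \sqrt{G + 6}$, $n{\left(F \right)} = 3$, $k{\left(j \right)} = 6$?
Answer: $73$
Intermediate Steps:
$A{\left(B,G \right)} = \sqrt{6 + G}$
$S = 22$ ($S = \sqrt{6 + 3} - -19 = \sqrt{9} + 19 = 3 + 19 = 22$)
$S q{\left(n{\left(k{\left(0 \right)} \right)} \right)} + 7 = 22 \cdot 3 + 7 = 66 + 7 = 73$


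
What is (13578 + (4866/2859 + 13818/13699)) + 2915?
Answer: 30764846829/1865021 ≈ 16496.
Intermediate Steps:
(13578 + (4866/2859 + 13818/13699)) + 2915 = (13578 + (4866*(1/2859) + 13818*(1/13699))) + 2915 = (13578 + (1622/953 + 1974/1957)) + 2915 = (13578 + 5055476/1865021) + 2915 = 25328310614/1865021 + 2915 = 30764846829/1865021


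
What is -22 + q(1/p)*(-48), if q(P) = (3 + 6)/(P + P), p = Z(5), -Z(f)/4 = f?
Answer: 4298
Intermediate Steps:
Z(f) = -4*f
p = -20 (p = -4*5 = -20)
q(P) = 9/(2*P) (q(P) = 9/((2*P)) = 9*(1/(2*P)) = 9/(2*P))
-22 + q(1/p)*(-48) = -22 + (9/(2*(1/(-20))))*(-48) = -22 + (9/(2*(-1/20)))*(-48) = -22 + ((9/2)*(-20))*(-48) = -22 - 90*(-48) = -22 + 4320 = 4298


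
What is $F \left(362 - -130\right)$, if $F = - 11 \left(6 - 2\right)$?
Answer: $-21648$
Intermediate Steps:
$F = -44$ ($F = \left(-11\right) 4 = -44$)
$F \left(362 - -130\right) = - 44 \left(362 - -130\right) = - 44 \left(362 + 130\right) = \left(-44\right) 492 = -21648$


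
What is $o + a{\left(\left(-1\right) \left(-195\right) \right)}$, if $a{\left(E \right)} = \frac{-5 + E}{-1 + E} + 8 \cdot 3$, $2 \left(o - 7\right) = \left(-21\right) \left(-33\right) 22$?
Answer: $\frac{742533}{97} \approx 7655.0$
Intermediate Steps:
$o = 7630$ ($o = 7 + \frac{\left(-21\right) \left(-33\right) 22}{2} = 7 + \frac{693 \cdot 22}{2} = 7 + \frac{1}{2} \cdot 15246 = 7 + 7623 = 7630$)
$a{\left(E \right)} = 24 + \frac{-5 + E}{-1 + E}$ ($a{\left(E \right)} = \frac{-5 + E}{-1 + E} + 24 = 24 + \frac{-5 + E}{-1 + E}$)
$o + a{\left(\left(-1\right) \left(-195\right) \right)} = 7630 + \frac{-29 + 25 \left(\left(-1\right) \left(-195\right)\right)}{-1 - -195} = 7630 + \frac{-29 + 25 \cdot 195}{-1 + 195} = 7630 + \frac{-29 + 4875}{194} = 7630 + \frac{1}{194} \cdot 4846 = 7630 + \frac{2423}{97} = \frac{742533}{97}$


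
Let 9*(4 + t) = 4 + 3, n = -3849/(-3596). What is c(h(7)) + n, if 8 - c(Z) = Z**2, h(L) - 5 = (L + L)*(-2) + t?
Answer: -197640839/291276 ≈ -678.53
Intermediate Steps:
n = 3849/3596 (n = -3849*(-1/3596) = 3849/3596 ≈ 1.0704)
t = -29/9 (t = -4 + (4 + 3)/9 = -4 + (1/9)*7 = -4 + 7/9 = -29/9 ≈ -3.2222)
h(L) = 16/9 - 4*L (h(L) = 5 + ((L + L)*(-2) - 29/9) = 5 + ((2*L)*(-2) - 29/9) = 5 + (-4*L - 29/9) = 5 + (-29/9 - 4*L) = 16/9 - 4*L)
c(Z) = 8 - Z**2
c(h(7)) + n = (8 - (16/9 - 4*7)**2) + 3849/3596 = (8 - (16/9 - 28)**2) + 3849/3596 = (8 - (-236/9)**2) + 3849/3596 = (8 - 1*55696/81) + 3849/3596 = (8 - 55696/81) + 3849/3596 = -55048/81 + 3849/3596 = -197640839/291276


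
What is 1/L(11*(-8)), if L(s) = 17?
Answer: 1/17 ≈ 0.058824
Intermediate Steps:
1/L(11*(-8)) = 1/17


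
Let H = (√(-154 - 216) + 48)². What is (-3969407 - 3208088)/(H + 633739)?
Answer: 7177495*I/(3*(-211891*I + 32*√370)) ≈ -11.291 + 0.0328*I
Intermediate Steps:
H = (48 + I*√370)² (H = (√(-370) + 48)² = (I*√370 + 48)² = (48 + I*√370)² ≈ 1934.0 + 1846.6*I)
(-3969407 - 3208088)/(H + 633739) = (-3969407 - 3208088)/((48 + I*√370)² + 633739) = -7177495/(633739 + (48 + I*√370)²)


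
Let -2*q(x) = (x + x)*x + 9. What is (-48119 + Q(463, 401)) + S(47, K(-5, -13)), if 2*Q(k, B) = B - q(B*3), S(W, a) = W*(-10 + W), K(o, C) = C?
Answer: 2709709/4 ≈ 6.7743e+5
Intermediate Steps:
q(x) = -9/2 - x² (q(x) = -((x + x)*x + 9)/2 = -((2*x)*x + 9)/2 = -(2*x² + 9)/2 = -(9 + 2*x²)/2 = -9/2 - x²)
Q(k, B) = 9/4 + B/2 + 9*B²/2 (Q(k, B) = (B - (-9/2 - (B*3)²))/2 = (B - (-9/2 - (3*B)²))/2 = (B - (-9/2 - 9*B²))/2 = (B + (9/2 + 9*B²))/2 = (9/2 + B + 9*B²)/2 = 9/4 + B/2 + 9*B²/2)
(-48119 + Q(463, 401)) + S(47, K(-5, -13)) = (-48119 + (9/4 + (½)*401 + (9/2)*401²)) + 47*(-10 + 47) = (-48119 + (9/4 + 401/2 + (9/2)*160801)) + 47*37 = (-48119 + (9/4 + 401/2 + 1447209/2)) + 1739 = (-48119 + 2895229/4) + 1739 = 2702753/4 + 1739 = 2709709/4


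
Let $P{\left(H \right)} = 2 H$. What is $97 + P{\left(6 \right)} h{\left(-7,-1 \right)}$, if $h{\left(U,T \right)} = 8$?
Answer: $193$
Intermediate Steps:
$97 + P{\left(6 \right)} h{\left(-7,-1 \right)} = 97 + 2 \cdot 6 \cdot 8 = 97 + 12 \cdot 8 = 97 + 96 = 193$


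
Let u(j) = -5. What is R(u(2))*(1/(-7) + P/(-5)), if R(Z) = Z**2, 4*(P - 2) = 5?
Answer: -555/28 ≈ -19.821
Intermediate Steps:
P = 13/4 (P = 2 + (1/4)*5 = 2 + 5/4 = 13/4 ≈ 3.2500)
R(u(2))*(1/(-7) + P/(-5)) = (-5)**2*(1/(-7) + (13/4)/(-5)) = 25*(1*(-1/7) + (13/4)*(-1/5)) = 25*(-1/7 - 13/20) = 25*(-111/140) = -555/28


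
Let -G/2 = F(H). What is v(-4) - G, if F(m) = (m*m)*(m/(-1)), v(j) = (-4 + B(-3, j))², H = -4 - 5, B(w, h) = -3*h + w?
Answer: 1483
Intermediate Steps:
B(w, h) = w - 3*h
H = -9
v(j) = (-7 - 3*j)² (v(j) = (-4 + (-3 - 3*j))² = (-7 - 3*j)²)
F(m) = -m³ (F(m) = m²*(m*(-1)) = m²*(-m) = -m³)
G = -1458 (G = -(-2)*(-9)³ = -(-2)*(-729) = -2*729 = -1458)
v(-4) - G = (7 + 3*(-4))² - 1*(-1458) = (7 - 12)² + 1458 = (-5)² + 1458 = 25 + 1458 = 1483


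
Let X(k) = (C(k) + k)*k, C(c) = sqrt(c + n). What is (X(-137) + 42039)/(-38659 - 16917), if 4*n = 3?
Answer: -7601/6947 + 137*I*sqrt(545)/111152 ≈ -1.0941 + 0.028774*I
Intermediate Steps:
n = 3/4 (n = (1/4)*3 = 3/4 ≈ 0.75000)
C(c) = sqrt(3/4 + c) (C(c) = sqrt(c + 3/4) = sqrt(3/4 + c))
X(k) = k*(k + sqrt(3 + 4*k)/2) (X(k) = (sqrt(3 + 4*k)/2 + k)*k = (k + sqrt(3 + 4*k)/2)*k = k*(k + sqrt(3 + 4*k)/2))
(X(-137) + 42039)/(-38659 - 16917) = ((1/2)*(-137)*(sqrt(3 + 4*(-137)) + 2*(-137)) + 42039)/(-38659 - 16917) = ((1/2)*(-137)*(sqrt(3 - 548) - 274) + 42039)/(-55576) = ((1/2)*(-137)*(sqrt(-545) - 274) + 42039)*(-1/55576) = ((1/2)*(-137)*(I*sqrt(545) - 274) + 42039)*(-1/55576) = ((1/2)*(-137)*(-274 + I*sqrt(545)) + 42039)*(-1/55576) = ((18769 - 137*I*sqrt(545)/2) + 42039)*(-1/55576) = (60808 - 137*I*sqrt(545)/2)*(-1/55576) = -7601/6947 + 137*I*sqrt(545)/111152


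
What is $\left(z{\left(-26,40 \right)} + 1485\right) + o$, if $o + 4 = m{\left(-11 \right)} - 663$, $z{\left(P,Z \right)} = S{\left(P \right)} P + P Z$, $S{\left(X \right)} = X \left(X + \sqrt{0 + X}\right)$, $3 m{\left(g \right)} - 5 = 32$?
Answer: $- \frac{53357}{3} + 676 i \sqrt{26} \approx -17786.0 + 3446.9 i$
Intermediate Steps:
$m{\left(g \right)} = \frac{37}{3}$ ($m{\left(g \right)} = \frac{5}{3} + \frac{1}{3} \cdot 32 = \frac{5}{3} + \frac{32}{3} = \frac{37}{3}$)
$S{\left(X \right)} = X \left(X + \sqrt{X}\right)$
$z{\left(P,Z \right)} = P Z + P \left(P^{2} + P^{\frac{3}{2}}\right)$ ($z{\left(P,Z \right)} = \left(P^{2} + P^{\frac{3}{2}}\right) P + P Z = P \left(P^{2} + P^{\frac{3}{2}}\right) + P Z = P Z + P \left(P^{2} + P^{\frac{3}{2}}\right)$)
$o = - \frac{1964}{3}$ ($o = -4 + \left(\frac{37}{3} - 663\right) = -4 - \frac{1952}{3} = - \frac{1964}{3} \approx -654.67$)
$\left(z{\left(-26,40 \right)} + 1485\right) + o = \left(- 26 \left(40 + \left(-26\right)^{2} + \left(-26\right)^{\frac{3}{2}}\right) + 1485\right) - \frac{1964}{3} = \left(- 26 \left(40 + 676 - 26 i \sqrt{26}\right) + 1485\right) - \frac{1964}{3} = \left(- 26 \left(716 - 26 i \sqrt{26}\right) + 1485\right) - \frac{1964}{3} = \left(\left(-18616 + 676 i \sqrt{26}\right) + 1485\right) - \frac{1964}{3} = \left(-17131 + 676 i \sqrt{26}\right) - \frac{1964}{3} = - \frac{53357}{3} + 676 i \sqrt{26}$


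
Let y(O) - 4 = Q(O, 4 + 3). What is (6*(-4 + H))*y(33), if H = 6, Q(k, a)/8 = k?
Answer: 3216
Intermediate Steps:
Q(k, a) = 8*k
y(O) = 4 + 8*O
(6*(-4 + H))*y(33) = (6*(-4 + 6))*(4 + 8*33) = (6*2)*(4 + 264) = 12*268 = 3216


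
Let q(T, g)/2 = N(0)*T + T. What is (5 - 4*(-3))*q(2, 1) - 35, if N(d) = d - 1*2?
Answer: -103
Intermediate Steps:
N(d) = -2 + d (N(d) = d - 2 = -2 + d)
q(T, g) = -2*T (q(T, g) = 2*((-2 + 0)*T + T) = 2*(-2*T + T) = 2*(-T) = -2*T)
(5 - 4*(-3))*q(2, 1) - 35 = (5 - 4*(-3))*(-2*2) - 35 = (5 + 12)*(-4) - 35 = 17*(-4) - 35 = -68 - 35 = -103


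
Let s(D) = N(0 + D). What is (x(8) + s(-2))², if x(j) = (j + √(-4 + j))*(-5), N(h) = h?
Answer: 2704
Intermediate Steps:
s(D) = D (s(D) = 0 + D = D)
x(j) = -5*j - 5*√(-4 + j)
(x(8) + s(-2))² = ((-5*8 - 5*√(-4 + 8)) - 2)² = ((-40 - 5*√4) - 2)² = ((-40 - 5*2) - 2)² = ((-40 - 10) - 2)² = (-50 - 2)² = (-52)² = 2704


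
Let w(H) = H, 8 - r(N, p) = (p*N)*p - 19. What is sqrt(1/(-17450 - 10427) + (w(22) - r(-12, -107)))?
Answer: I*sqrt(106771827662574)/27877 ≈ 370.67*I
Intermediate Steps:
r(N, p) = 27 - N*p**2 (r(N, p) = 8 - ((p*N)*p - 19) = 8 - ((N*p)*p - 19) = 8 - (N*p**2 - 19) = 8 - (-19 + N*p**2) = 8 + (19 - N*p**2) = 27 - N*p**2)
sqrt(1/(-17450 - 10427) + (w(22) - r(-12, -107))) = sqrt(1/(-17450 - 10427) + (22 - (27 - 1*(-12)*(-107)**2))) = sqrt(1/(-27877) + (22 - (27 - 1*(-12)*11449))) = sqrt(-1/27877 + (22 - (27 + 137388))) = sqrt(-1/27877 + (22 - 1*137415)) = sqrt(-1/27877 + (22 - 137415)) = sqrt(-1/27877 - 137393) = sqrt(-3830104662/27877) = I*sqrt(106771827662574)/27877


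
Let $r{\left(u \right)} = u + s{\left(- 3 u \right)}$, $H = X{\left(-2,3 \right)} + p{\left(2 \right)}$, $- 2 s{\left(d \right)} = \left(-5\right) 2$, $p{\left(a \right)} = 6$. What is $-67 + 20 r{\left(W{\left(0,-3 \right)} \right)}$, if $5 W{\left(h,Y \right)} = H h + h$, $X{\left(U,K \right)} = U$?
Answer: $33$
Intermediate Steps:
$s{\left(d \right)} = 5$ ($s{\left(d \right)} = - \frac{\left(-5\right) 2}{2} = \left(- \frac{1}{2}\right) \left(-10\right) = 5$)
$H = 4$ ($H = -2 + 6 = 4$)
$W{\left(h,Y \right)} = h$ ($W{\left(h,Y \right)} = \frac{4 h + h}{5} = \frac{5 h}{5} = h$)
$r{\left(u \right)} = 5 + u$ ($r{\left(u \right)} = u + 5 = 5 + u$)
$-67 + 20 r{\left(W{\left(0,-3 \right)} \right)} = -67 + 20 \left(5 + 0\right) = -67 + 20 \cdot 5 = -67 + 100 = 33$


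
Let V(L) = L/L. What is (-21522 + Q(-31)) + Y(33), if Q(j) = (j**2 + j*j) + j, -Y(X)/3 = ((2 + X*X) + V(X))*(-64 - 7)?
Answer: 212965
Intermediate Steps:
V(L) = 1
Y(X) = 639 + 213*X**2 (Y(X) = -3*((2 + X*X) + 1)*(-64 - 7) = -3*((2 + X**2) + 1)*(-71) = -3*(3 + X**2)*(-71) = -3*(-213 - 71*X**2) = 639 + 213*X**2)
Q(j) = j + 2*j**2 (Q(j) = (j**2 + j**2) + j = 2*j**2 + j = j + 2*j**2)
(-21522 + Q(-31)) + Y(33) = (-21522 - 31*(1 + 2*(-31))) + (639 + 213*33**2) = (-21522 - 31*(1 - 62)) + (639 + 213*1089) = (-21522 - 31*(-61)) + (639 + 231957) = (-21522 + 1891) + 232596 = -19631 + 232596 = 212965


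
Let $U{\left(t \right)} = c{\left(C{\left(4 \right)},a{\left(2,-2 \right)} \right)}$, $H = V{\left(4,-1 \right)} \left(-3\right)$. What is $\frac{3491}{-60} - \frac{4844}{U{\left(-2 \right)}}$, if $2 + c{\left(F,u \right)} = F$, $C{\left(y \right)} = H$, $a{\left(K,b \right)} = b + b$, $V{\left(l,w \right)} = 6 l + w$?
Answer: $\frac{42779}{4260} \approx 10.042$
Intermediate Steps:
$V{\left(l,w \right)} = w + 6 l$
$a{\left(K,b \right)} = 2 b$
$H = -69$ ($H = \left(-1 + 6 \cdot 4\right) \left(-3\right) = \left(-1 + 24\right) \left(-3\right) = 23 \left(-3\right) = -69$)
$C{\left(y \right)} = -69$
$c{\left(F,u \right)} = -2 + F$
$U{\left(t \right)} = -71$ ($U{\left(t \right)} = -2 - 69 = -71$)
$\frac{3491}{-60} - \frac{4844}{U{\left(-2 \right)}} = \frac{3491}{-60} - \frac{4844}{-71} = 3491 \left(- \frac{1}{60}\right) - - \frac{4844}{71} = - \frac{3491}{60} + \frac{4844}{71} = \frac{42779}{4260}$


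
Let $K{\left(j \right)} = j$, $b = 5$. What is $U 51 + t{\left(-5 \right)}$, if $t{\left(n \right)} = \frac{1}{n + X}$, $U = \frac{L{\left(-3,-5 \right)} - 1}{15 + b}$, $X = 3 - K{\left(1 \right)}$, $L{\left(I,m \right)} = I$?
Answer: $- \frac{158}{15} \approx -10.533$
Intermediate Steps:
$X = 2$ ($X = 3 - 1 = 2$)
$U = - \frac{1}{5}$ ($U = \frac{-3 - 1}{15 + 5} = - \frac{4}{20} = \left(-4\right) \frac{1}{20} = - \frac{1}{5} \approx -0.2$)
$t{\left(n \right)} = \frac{1}{2 + n}$ ($t{\left(n \right)} = \frac{1}{n + 2} = \frac{1}{2 + n}$)
$U 51 + t{\left(-5 \right)} = \left(- \frac{1}{5}\right) 51 + \frac{1}{2 - 5} = - \frac{51}{5} + \frac{1}{-3} = - \frac{51}{5} - \frac{1}{3} = - \frac{158}{15}$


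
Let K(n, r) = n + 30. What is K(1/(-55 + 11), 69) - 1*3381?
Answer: -147445/44 ≈ -3351.0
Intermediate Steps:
K(n, r) = 30 + n
K(1/(-55 + 11), 69) - 1*3381 = (30 + 1/(-55 + 11)) - 1*3381 = (30 + 1/(-44)) - 3381 = (30 - 1/44) - 3381 = 1319/44 - 3381 = -147445/44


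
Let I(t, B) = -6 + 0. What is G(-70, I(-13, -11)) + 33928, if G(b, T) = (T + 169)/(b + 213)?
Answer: 4851867/143 ≈ 33929.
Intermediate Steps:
I(t, B) = -6
G(b, T) = (169 + T)/(213 + b)
G(-70, I(-13, -11)) + 33928 = (169 - 6)/(213 - 70) + 33928 = 163/143 + 33928 = 4851867/143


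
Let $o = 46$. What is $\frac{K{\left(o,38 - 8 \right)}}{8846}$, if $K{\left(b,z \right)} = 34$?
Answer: $\frac{17}{4423} \approx 0.0038435$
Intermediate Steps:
$\frac{K{\left(o,38 - 8 \right)}}{8846} = \frac{34}{8846} = 34 \cdot \frac{1}{8846} = \frac{17}{4423}$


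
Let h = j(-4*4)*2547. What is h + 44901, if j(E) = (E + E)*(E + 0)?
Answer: 1348965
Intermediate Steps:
j(E) = 2*E**2 (j(E) = (2*E)*E = 2*E**2)
h = 1304064 (h = (2*(-4*4)**2)*2547 = (2*(-16)**2)*2547 = (2*256)*2547 = 512*2547 = 1304064)
h + 44901 = 1304064 + 44901 = 1348965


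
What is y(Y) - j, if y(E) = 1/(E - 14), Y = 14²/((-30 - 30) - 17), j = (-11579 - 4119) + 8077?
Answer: 1387011/182 ≈ 7620.9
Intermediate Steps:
j = -7621 (j = -15698 + 8077 = -7621)
Y = -28/11 (Y = 196/(-60 - 17) = 196/(-77) = 196*(-1/77) = -28/11 ≈ -2.5455)
y(E) = 1/(-14 + E)
y(Y) - j = 1/(-14 - 28/11) - 1*(-7621) = 1/(-182/11) + 7621 = -11/182 + 7621 = 1387011/182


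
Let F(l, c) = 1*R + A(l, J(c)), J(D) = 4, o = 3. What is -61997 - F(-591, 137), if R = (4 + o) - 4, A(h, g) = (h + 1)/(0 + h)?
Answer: -36642590/591 ≈ -62001.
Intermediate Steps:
A(h, g) = (1 + h)/h
R = 3 (R = (4 + 3) - 4 = 7 - 4 = 3)
F(l, c) = 3 + (1 + l)/l (F(l, c) = 1*3 + (1 + l)/l = 3 + (1 + l)/l)
-61997 - F(-591, 137) = -61997 - (4 + 1/(-591)) = -61997 - (4 - 1/591) = -61997 - 1*2363/591 = -61997 - 2363/591 = -36642590/591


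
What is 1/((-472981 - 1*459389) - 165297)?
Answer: -1/1097667 ≈ -9.1102e-7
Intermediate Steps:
1/((-472981 - 1*459389) - 165297) = 1/((-472981 - 459389) - 165297) = 1/(-932370 - 165297) = 1/(-1097667) = -1/1097667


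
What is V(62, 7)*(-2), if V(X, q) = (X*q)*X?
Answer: -53816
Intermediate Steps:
V(X, q) = q*X²
V(62, 7)*(-2) = (7*62²)*(-2) = (7*3844)*(-2) = 26908*(-2) = -53816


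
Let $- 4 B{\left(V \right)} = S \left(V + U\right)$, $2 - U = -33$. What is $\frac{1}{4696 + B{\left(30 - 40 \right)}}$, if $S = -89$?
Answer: $\frac{4}{21009} \approx 0.00019039$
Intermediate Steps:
$U = 35$ ($U = 2 - -33 = 2 + 33 = 35$)
$B{\left(V \right)} = \frac{3115}{4} + \frac{89 V}{4}$ ($B{\left(V \right)} = - \frac{\left(-89\right) \left(V + 35\right)}{4} = - \frac{\left(-89\right) \left(35 + V\right)}{4} = - \frac{-3115 - 89 V}{4} = \frac{3115}{4} + \frac{89 V}{4}$)
$\frac{1}{4696 + B{\left(30 - 40 \right)}} = \frac{1}{4696 + \left(\frac{3115}{4} + \frac{89 \left(30 - 40\right)}{4}\right)} = \frac{1}{4696 + \left(\frac{3115}{4} + \frac{89}{4} \left(-10\right)\right)} = \frac{1}{4696 + \left(\frac{3115}{4} - \frac{445}{2}\right)} = \frac{1}{4696 + \frac{2225}{4}} = \frac{1}{\frac{21009}{4}} = \frac{4}{21009}$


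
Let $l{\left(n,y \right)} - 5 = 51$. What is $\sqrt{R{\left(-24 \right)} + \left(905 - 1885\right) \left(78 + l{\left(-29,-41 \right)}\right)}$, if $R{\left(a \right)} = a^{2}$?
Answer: $2 i \sqrt{32686} \approx 361.59 i$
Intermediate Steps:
$l{\left(n,y \right)} = 56$ ($l{\left(n,y \right)} = 5 + 51 = 56$)
$\sqrt{R{\left(-24 \right)} + \left(905 - 1885\right) \left(78 + l{\left(-29,-41 \right)}\right)} = \sqrt{\left(-24\right)^{2} + \left(905 - 1885\right) \left(78 + 56\right)} = \sqrt{576 - 131320} = \sqrt{-130744} = 2 i \sqrt{32686}$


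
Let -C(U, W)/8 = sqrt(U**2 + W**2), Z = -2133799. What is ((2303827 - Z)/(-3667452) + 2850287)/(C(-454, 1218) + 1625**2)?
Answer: 2760320919164940625/2557238089628821158 + 41813145284392*sqrt(422410)/6393095224072052895 ≈ 1.0837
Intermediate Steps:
C(U, W) = -8*sqrt(U**2 + W**2)
((2303827 - Z)/(-3667452) + 2850287)/(C(-454, 1218) + 1625**2) = ((2303827 - 1*(-2133799))/(-3667452) + 2850287)/(-8*sqrt((-454)**2 + 1218**2) + 1625**2) = ((2303827 + 2133799)*(-1/3667452) + 2850287)/(-8*sqrt(206116 + 1483524) + 2640625) = (4437626*(-1/3667452) + 2850287)/(-16*sqrt(422410) + 2640625) = (-2218813/1833726 + 2850287)/(-16*sqrt(422410) + 2640625) = 5226643160549/(1833726*(-16*sqrt(422410) + 2640625)) = 5226643160549/(1833726*(2640625 - 16*sqrt(422410)))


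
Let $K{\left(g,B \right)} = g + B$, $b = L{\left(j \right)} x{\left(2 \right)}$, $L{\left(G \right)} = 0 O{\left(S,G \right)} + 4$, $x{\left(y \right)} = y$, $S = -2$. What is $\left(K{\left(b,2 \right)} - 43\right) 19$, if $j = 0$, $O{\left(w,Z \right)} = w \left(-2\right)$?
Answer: $-627$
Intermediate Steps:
$O{\left(w,Z \right)} = - 2 w$
$L{\left(G \right)} = 4$ ($L{\left(G \right)} = 0 \left(\left(-2\right) \left(-2\right)\right) + 4 = 0 \cdot 4 + 4 = 0 + 4 = 4$)
$b = 8$ ($b = 4 \cdot 2 = 8$)
$K{\left(g,B \right)} = B + g$
$\left(K{\left(b,2 \right)} - 43\right) 19 = \left(\left(2 + 8\right) - 43\right) 19 = \left(10 - 43\right) 19 = \left(-33\right) 19 = -627$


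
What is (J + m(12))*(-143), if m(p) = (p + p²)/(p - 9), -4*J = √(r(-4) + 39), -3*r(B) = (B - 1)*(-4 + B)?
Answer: -7436 + 143*√231/12 ≈ -7254.9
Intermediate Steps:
r(B) = -(-1 + B)*(-4 + B)/3 (r(B) = -(B - 1)*(-4 + B)/3 = -(-1 + B)*(-4 + B)/3)
J = -√231/12 (J = -√((-4/3 - ⅓*(-4)² + (5/3)*(-4)) + 39)/4 = -√((-4/3 - ⅓*16 - 20/3) + 39)/4 = -√((-4/3 - 16/3 - 20/3) + 39)/4 = -√(-40/3 + 39)/4 = -√231/12 ≈ -1.2666)
m(p) = (p + p²)/(-9 + p)
(J + m(12))*(-143) = (-√231/12 + 12*(1 + 12)/(-9 + 12))*(-143) = (-√231/12 + 12*13/3)*(-143) = (-√231/12 + 12*(⅓)*13)*(-143) = (-√231/12 + 52)*(-143) = (52 - √231/12)*(-143) = -7436 + 143*√231/12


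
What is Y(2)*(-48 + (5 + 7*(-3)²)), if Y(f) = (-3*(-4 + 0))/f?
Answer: 120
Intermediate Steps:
Y(f) = 12/f (Y(f) = (-3*(-4))/f = 12/f)
Y(2)*(-48 + (5 + 7*(-3)²)) = (12/2)*(-48 + (5 + 7*(-3)²)) = (12*(½))*(-48 + (5 + 7*9)) = 6*(-48 + (5 + 63)) = 6*(-48 + 68) = 6*20 = 120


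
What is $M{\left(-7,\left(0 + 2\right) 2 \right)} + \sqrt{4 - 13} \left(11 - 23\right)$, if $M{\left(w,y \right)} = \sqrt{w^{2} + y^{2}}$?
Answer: $\sqrt{65} - 36 i \approx 8.0623 - 36.0 i$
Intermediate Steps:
$M{\left(-7,\left(0 + 2\right) 2 \right)} + \sqrt{4 - 13} \left(11 - 23\right) = \sqrt{\left(-7\right)^{2} + \left(\left(0 + 2\right) 2\right)^{2}} + \sqrt{4 - 13} \left(11 - 23\right) = \sqrt{49 + \left(2 \cdot 2\right)^{2}} + \sqrt{-9} \left(-12\right) = \sqrt{49 + 4^{2}} + 3 i \left(-12\right) = \sqrt{49 + 16} - 36 i = \sqrt{65} - 36 i$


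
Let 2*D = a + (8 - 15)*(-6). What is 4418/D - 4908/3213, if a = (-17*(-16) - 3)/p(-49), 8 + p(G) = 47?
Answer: 365951032/2042397 ≈ 179.18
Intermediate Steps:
p(G) = 39 (p(G) = -8 + 47 = 39)
a = 269/39 (a = (-17*(-16) - 3)/39 = (272 - 3)*(1/39) = 269*(1/39) = 269/39 ≈ 6.8974)
D = 1907/78 (D = (269/39 + (8 - 15)*(-6))/2 = (269/39 - 7*(-6))/2 = (269/39 + 42)/2 = (½)*(1907/39) = 1907/78 ≈ 24.449)
4418/D - 4908/3213 = 4418/(1907/78) - 4908/3213 = 4418*(78/1907) - 4908*1/3213 = 344604/1907 - 1636/1071 = 365951032/2042397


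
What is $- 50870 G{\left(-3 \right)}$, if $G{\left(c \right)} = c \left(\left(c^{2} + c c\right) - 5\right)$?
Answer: $1983930$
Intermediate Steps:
$G{\left(c \right)} = c \left(-5 + 2 c^{2}\right)$ ($G{\left(c \right)} = c \left(\left(c^{2} + c^{2}\right) - 5\right) = c \left(2 c^{2} - 5\right) = c \left(-5 + 2 c^{2}\right)$)
$- 50870 G{\left(-3 \right)} = - 50870 \left(- 3 \left(-5 + 2 \left(-3\right)^{2}\right)\right) = - 50870 \left(- 3 \left(-5 + 2 \cdot 9\right)\right) = - 50870 \left(- 3 \left(-5 + 18\right)\right) = - 50870 \left(\left(-3\right) 13\right) = \left(-50870\right) \left(-39\right) = 1983930$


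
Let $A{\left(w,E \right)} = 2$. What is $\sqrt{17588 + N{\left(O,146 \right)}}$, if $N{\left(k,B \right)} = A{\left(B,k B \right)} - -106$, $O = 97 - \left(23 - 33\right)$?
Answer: $4 \sqrt{1106} \approx 133.03$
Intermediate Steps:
$O = 107$ ($O = 97 - \left(23 - 33\right) = 97 - -10 = 97 + 10 = 107$)
$N{\left(k,B \right)} = 108$ ($N{\left(k,B \right)} = 2 - -106 = 2 + 106 = 108$)
$\sqrt{17588 + N{\left(O,146 \right)}} = \sqrt{17588 + 108} = \sqrt{17696} = 4 \sqrt{1106}$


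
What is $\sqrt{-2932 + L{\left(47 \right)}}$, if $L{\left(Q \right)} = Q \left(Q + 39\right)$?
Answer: $\sqrt{1110} \approx 33.317$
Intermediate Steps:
$L{\left(Q \right)} = Q \left(39 + Q\right)$
$\sqrt{-2932 + L{\left(47 \right)}} = \sqrt{-2932 + 47 \left(39 + 47\right)} = \sqrt{-2932 + 47 \cdot 86} = \sqrt{-2932 + 4042} = \sqrt{1110}$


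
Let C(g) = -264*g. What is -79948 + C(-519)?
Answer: 57068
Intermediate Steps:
-79948 + C(-519) = -79948 - 264*(-519) = -79948 + 137016 = 57068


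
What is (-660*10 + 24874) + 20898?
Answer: 39172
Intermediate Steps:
(-660*10 + 24874) + 20898 = (-6600 + 24874) + 20898 = 18274 + 20898 = 39172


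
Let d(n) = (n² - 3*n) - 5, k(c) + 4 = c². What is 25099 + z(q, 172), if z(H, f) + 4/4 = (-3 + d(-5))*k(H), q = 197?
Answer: 1266858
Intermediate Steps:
k(c) = -4 + c²
d(n) = -5 + n² - 3*n
z(H, f) = -129 + 32*H² (z(H, f) = -1 + (-3 + (-5 + (-5)² - 3*(-5)))*(-4 + H²) = -1 + (-3 + (-5 + 25 + 15))*(-4 + H²) = -1 + (-3 + 35)*(-4 + H²) = -1 + 32*(-4 + H²) = -1 + (-128 + 32*H²) = -129 + 32*H²)
25099 + z(q, 172) = 25099 + (-129 + 32*197²) = 25099 + (-129 + 32*38809) = 25099 + (-129 + 1241888) = 25099 + 1241759 = 1266858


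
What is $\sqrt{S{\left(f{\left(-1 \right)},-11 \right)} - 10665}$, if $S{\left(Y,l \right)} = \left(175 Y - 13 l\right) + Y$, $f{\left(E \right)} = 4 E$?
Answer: $i \sqrt{11226} \approx 105.95 i$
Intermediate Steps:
$S{\left(Y,l \right)} = - 13 l + 176 Y$ ($S{\left(Y,l \right)} = \left(- 13 l + 175 Y\right) + Y = - 13 l + 176 Y$)
$\sqrt{S{\left(f{\left(-1 \right)},-11 \right)} - 10665} = \sqrt{\left(\left(-13\right) \left(-11\right) + 176 \cdot 4 \left(-1\right)\right) - 10665} = \sqrt{\left(143 + 176 \left(-4\right)\right) - 10665} = \sqrt{\left(143 - 704\right) - 10665} = \sqrt{-561 - 10665} = \sqrt{-11226} = i \sqrt{11226}$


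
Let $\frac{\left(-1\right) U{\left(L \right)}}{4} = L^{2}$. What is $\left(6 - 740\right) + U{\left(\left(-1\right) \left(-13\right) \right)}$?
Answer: $-1410$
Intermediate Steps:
$U{\left(L \right)} = - 4 L^{2}$
$\left(6 - 740\right) + U{\left(\left(-1\right) \left(-13\right) \right)} = \left(6 - 740\right) - 4 \left(\left(-1\right) \left(-13\right)\right)^{2} = \left(6 - 740\right) - 4 \cdot 13^{2} = -734 - 676 = -1410$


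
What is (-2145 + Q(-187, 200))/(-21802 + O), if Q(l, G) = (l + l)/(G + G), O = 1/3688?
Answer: 197855207/2010144375 ≈ 0.098428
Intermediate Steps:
O = 1/3688 ≈ 0.00027115
Q(l, G) = l/G (Q(l, G) = (2*l)/((2*G)) = (2*l)*(1/(2*G)) = l/G)
(-2145 + Q(-187, 200))/(-21802 + O) = (-2145 - 187/200)/(-21802 + 1/3688) = (-2145 - 187*1/200)/(-80405775/3688) = (-2145 - 187/200)*(-3688/80405775) = -429187/200*(-3688/80405775) = 197855207/2010144375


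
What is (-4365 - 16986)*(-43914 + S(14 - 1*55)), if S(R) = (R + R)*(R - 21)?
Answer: 829059330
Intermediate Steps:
S(R) = 2*R*(-21 + R) (S(R) = (2*R)*(-21 + R) = 2*R*(-21 + R))
(-4365 - 16986)*(-43914 + S(14 - 1*55)) = (-4365 - 16986)*(-43914 + 2*(14 - 1*55)*(-21 + (14 - 1*55))) = -21351*(-43914 + 2*(14 - 55)*(-21 + (14 - 55))) = -21351*(-43914 + 2*(-41)*(-21 - 41)) = -21351*(-43914 + 2*(-41)*(-62)) = -21351*(-43914 + 5084) = -21351*(-38830) = 829059330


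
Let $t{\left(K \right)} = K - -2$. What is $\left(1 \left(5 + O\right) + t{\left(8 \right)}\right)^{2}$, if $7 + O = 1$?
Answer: $81$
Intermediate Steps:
$O = -6$ ($O = -7 + 1 = -6$)
$t{\left(K \right)} = 2 + K$ ($t{\left(K \right)} = K + 2 = 2 + K$)
$\left(1 \left(5 + O\right) + t{\left(8 \right)}\right)^{2} = \left(1 \left(5 - 6\right) + \left(2 + 8\right)\right)^{2} = \left(1 \left(-1\right) + 10\right)^{2} = \left(-1 + 10\right)^{2} = 9^{2} = 81$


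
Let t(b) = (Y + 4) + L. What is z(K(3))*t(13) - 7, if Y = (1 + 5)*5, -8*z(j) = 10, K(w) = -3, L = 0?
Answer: -99/2 ≈ -49.500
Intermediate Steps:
z(j) = -5/4 (z(j) = -⅛*10 = -5/4)
Y = 30 (Y = 6*5 = 30)
t(b) = 34 (t(b) = (30 + 4) + 0 = 34 + 0 = 34)
z(K(3))*t(13) - 7 = -5/4*34 - 7 = -85/2 - 7 = -99/2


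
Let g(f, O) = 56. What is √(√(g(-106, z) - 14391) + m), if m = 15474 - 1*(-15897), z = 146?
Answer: √(31371 + I*√14335) ≈ 177.12 + 0.338*I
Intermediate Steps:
m = 31371 (m = 15474 + 15897 = 31371)
√(√(g(-106, z) - 14391) + m) = √(√(56 - 14391) + 31371) = √(√(-14335) + 31371) = √(I*√14335 + 31371) = √(31371 + I*√14335)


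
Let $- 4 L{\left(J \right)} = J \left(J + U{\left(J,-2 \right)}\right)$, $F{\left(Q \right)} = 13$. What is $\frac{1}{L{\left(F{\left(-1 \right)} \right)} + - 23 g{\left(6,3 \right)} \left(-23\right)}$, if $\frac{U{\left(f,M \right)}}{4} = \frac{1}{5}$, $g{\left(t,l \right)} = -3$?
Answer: $- \frac{20}{32637} \approx -0.0006128$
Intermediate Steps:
$U{\left(f,M \right)} = \frac{4}{5}$
$L{\left(J \right)} = - \frac{J \left(\frac{4}{5} + J\right)}{4}$ ($L{\left(J \right)} = - \frac{J \left(J + \frac{4}{5}\right)}{4} = - \frac{J \left(\frac{4}{5} + J\right)}{4}$)
$\frac{1}{L{\left(F{\left(-1 \right)} \right)} + - 23 g{\left(6,3 \right)} \left(-23\right)} = \frac{1}{\left(- \frac{1}{20}\right) 13 \left(4 + 5 \cdot 13\right) + \left(-23\right) \left(-3\right) \left(-23\right)} = \frac{1}{\left(- \frac{1}{20}\right) 13 \left(4 + 65\right) + 69 \left(-23\right)} = \frac{1}{\left(- \frac{1}{20}\right) 13 \cdot 69 - 1587} = \frac{1}{- \frac{897}{20} - 1587} = \frac{1}{- \frac{32637}{20}} = - \frac{20}{32637}$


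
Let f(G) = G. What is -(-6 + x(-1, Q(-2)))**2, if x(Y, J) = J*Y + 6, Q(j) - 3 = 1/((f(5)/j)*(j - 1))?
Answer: -2209/225 ≈ -9.8178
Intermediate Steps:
Q(j) = 3 + j/(5*(-1 + j)) (Q(j) = 3 + 1/((5/j)*(j - 1)) = 3 + 1/((5/j)*(-1 + j)) = 3 + 1/(5*(-1 + j)/j) = 3 + j/(5*(-1 + j)))
x(Y, J) = 6 + J*Y
-(-6 + x(-1, Q(-2)))**2 = -(-6 + (6 + ((-15 + 16*(-2))/(5*(-1 - 2)))*(-1)))**2 = -(-6 + (6 + ((1/5)*(-15 - 32)/(-3))*(-1)))**2 = -(-6 + (6 + ((1/5)*(-1/3)*(-47))*(-1)))**2 = -(-6 + (6 + (47/15)*(-1)))**2 = -(-6 + (6 - 47/15))**2 = -(-6 + 43/15)**2 = -(-47/15)**2 = -1*2209/225 = -2209/225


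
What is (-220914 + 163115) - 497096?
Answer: -554895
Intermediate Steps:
(-220914 + 163115) - 497096 = -57799 - 497096 = -554895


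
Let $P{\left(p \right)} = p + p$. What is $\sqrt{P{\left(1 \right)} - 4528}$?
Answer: $i \sqrt{4526} \approx 67.276 i$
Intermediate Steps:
$P{\left(p \right)} = 2 p$
$\sqrt{P{\left(1 \right)} - 4528} = \sqrt{2 \cdot 1 - 4528} = \sqrt{2 - 4528} = \sqrt{-4526} = i \sqrt{4526}$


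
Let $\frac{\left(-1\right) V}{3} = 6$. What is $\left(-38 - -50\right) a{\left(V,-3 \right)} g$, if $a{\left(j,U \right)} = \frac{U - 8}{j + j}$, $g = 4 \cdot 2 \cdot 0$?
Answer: $0$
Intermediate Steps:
$V = -18$ ($V = \left(-3\right) 6 = -18$)
$g = 0$ ($g = 8 \cdot 0 = 0$)
$a{\left(j,U \right)} = \frac{-8 + U}{2 j}$
$\left(-38 - -50\right) a{\left(V,-3 \right)} g = \left(-38 - -50\right) \frac{-8 - 3}{2 \left(-18\right)} 0 = \left(-38 + 50\right) \frac{1}{2} \left(- \frac{1}{18}\right) \left(-11\right) 0 = 12 \cdot \frac{11}{36} \cdot 0 = \frac{11}{3} \cdot 0 = 0$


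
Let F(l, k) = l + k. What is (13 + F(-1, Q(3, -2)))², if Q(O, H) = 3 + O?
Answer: 324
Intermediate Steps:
F(l, k) = k + l
(13 + F(-1, Q(3, -2)))² = (13 + ((3 + 3) - 1))² = (13 + (6 - 1))² = (13 + 5)² = 18² = 324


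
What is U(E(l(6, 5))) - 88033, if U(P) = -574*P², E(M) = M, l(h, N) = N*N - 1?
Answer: -418657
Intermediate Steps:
l(h, N) = -1 + N² (l(h, N) = N² - 1 = -1 + N²)
U(E(l(6, 5))) - 88033 = -574*(-1 + 5²)² - 88033 = -574*(-1 + 25)² - 88033 = -574*24² - 88033 = -574*576 - 88033 = -330624 - 88033 = -418657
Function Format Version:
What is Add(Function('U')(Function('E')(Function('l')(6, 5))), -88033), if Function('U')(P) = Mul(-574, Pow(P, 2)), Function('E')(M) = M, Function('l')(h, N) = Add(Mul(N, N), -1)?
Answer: -418657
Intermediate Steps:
Function('l')(h, N) = Add(-1, Pow(N, 2)) (Function('l')(h, N) = Add(Pow(N, 2), -1) = Add(-1, Pow(N, 2)))
Add(Function('U')(Function('E')(Function('l')(6, 5))), -88033) = Add(Mul(-574, Pow(Add(-1, Pow(5, 2)), 2)), -88033) = Add(Mul(-574, Pow(Add(-1, 25), 2)), -88033) = Add(Mul(-574, Pow(24, 2)), -88033) = Add(Mul(-574, 576), -88033) = Add(-330624, -88033) = -418657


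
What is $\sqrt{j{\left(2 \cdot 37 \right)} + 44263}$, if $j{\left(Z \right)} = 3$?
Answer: $\sqrt{44266} \approx 210.39$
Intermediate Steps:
$\sqrt{j{\left(2 \cdot 37 \right)} + 44263} = \sqrt{3 + 44263} = \sqrt{44266}$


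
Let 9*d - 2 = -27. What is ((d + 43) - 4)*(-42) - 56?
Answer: -4732/3 ≈ -1577.3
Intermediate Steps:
d = -25/9 (d = 2/9 + (⅑)*(-27) = 2/9 - 3 = -25/9 ≈ -2.7778)
((d + 43) - 4)*(-42) - 56 = ((-25/9 + 43) - 4)*(-42) - 56 = (362/9 - 4)*(-42) - 56 = (326/9)*(-42) - 56 = -4564/3 - 56 = -4732/3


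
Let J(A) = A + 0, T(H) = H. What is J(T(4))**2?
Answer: 16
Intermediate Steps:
J(A) = A
J(T(4))**2 = 4**2 = 16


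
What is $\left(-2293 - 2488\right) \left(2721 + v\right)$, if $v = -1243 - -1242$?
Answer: $-13004320$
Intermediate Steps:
$v = -1$ ($v = -1243 + 1242 = -1$)
$\left(-2293 - 2488\right) \left(2721 + v\right) = \left(-2293 - 2488\right) \left(2721 - 1\right) = \left(-4781\right) 2720 = -13004320$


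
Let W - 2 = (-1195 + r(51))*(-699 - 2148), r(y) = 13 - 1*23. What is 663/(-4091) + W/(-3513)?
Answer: -14037065086/14371683 ≈ -976.72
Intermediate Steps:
r(y) = -10 (r(y) = 13 - 23 = -10)
W = 3430637 (W = 2 + (-1195 - 10)*(-699 - 2148) = 2 - 1205*(-2847) = 2 + 3430635 = 3430637)
663/(-4091) + W/(-3513) = 663/(-4091) + 3430637/(-3513) = 663*(-1/4091) + 3430637*(-1/3513) = -663/4091 - 3430637/3513 = -14037065086/14371683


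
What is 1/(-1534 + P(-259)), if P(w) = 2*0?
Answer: -1/1534 ≈ -0.00065189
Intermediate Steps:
P(w) = 0
1/(-1534 + P(-259)) = 1/(-1534 + 0) = 1/(-1534) = -1/1534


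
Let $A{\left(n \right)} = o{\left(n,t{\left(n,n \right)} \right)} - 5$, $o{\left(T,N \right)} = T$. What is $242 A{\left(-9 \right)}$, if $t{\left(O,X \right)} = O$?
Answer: $-3388$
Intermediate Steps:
$A{\left(n \right)} = -5 + n$ ($A{\left(n \right)} = n - 5 = -5 + n$)
$242 A{\left(-9 \right)} = 242 \left(-5 - 9\right) = 242 \left(-14\right) = -3388$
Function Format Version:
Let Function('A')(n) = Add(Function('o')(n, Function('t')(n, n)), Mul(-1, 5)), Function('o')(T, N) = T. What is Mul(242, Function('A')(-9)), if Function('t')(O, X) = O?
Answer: -3388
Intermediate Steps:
Function('A')(n) = Add(-5, n) (Function('A')(n) = Add(n, Mul(-1, 5)) = Add(n, -5) = Add(-5, n))
Mul(242, Function('A')(-9)) = Mul(242, Add(-5, -9)) = Mul(242, -14) = -3388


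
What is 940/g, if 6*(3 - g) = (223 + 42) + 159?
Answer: -2820/203 ≈ -13.892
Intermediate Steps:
g = -203/3 (g = 3 - ((223 + 42) + 159)/6 = 3 - (265 + 159)/6 = 3 - 1/6*424 = 3 - 212/3 = -203/3 ≈ -67.667)
940/g = 940/(-203/3) = 940*(-3/203) = -2820/203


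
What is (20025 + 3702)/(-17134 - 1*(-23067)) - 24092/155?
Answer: -139260151/919615 ≈ -151.43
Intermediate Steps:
(20025 + 3702)/(-17134 - 1*(-23067)) - 24092/155 = 23727/(-17134 + 23067) - 24092*1/155 = 23727/5933 - 24092/155 = -139260151/919615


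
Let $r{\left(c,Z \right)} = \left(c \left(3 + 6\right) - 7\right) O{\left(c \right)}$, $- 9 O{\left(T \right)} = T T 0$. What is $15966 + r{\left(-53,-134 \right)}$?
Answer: $15966$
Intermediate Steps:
$O{\left(T \right)} = 0$ ($O{\left(T \right)} = - \frac{T T 0}{9} = - \frac{T^{2} \cdot 0}{9} = \left(- \frac{1}{9}\right) 0 = 0$)
$r{\left(c,Z \right)} = 0$ ($r{\left(c,Z \right)} = \left(c \left(3 + 6\right) - 7\right) 0 = \left(c 9 - 7\right) 0 = \left(9 c - 7\right) 0 = \left(-7 + 9 c\right) 0 = 0$)
$15966 + r{\left(-53,-134 \right)} = 15966 + 0 = 15966$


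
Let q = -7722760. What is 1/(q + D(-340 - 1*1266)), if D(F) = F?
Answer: -1/7724366 ≈ -1.2946e-7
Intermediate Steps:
1/(q + D(-340 - 1*1266)) = 1/(-7722760 + (-340 - 1*1266)) = 1/(-7722760 + (-340 - 1266)) = 1/(-7722760 - 1606) = 1/(-7724366) = -1/7724366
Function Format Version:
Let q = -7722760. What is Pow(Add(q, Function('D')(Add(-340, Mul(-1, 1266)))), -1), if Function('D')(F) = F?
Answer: Rational(-1, 7724366) ≈ -1.2946e-7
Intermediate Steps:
Pow(Add(q, Function('D')(Add(-340, Mul(-1, 1266)))), -1) = Pow(Add(-7722760, Add(-340, Mul(-1, 1266))), -1) = Pow(Add(-7722760, Add(-340, -1266)), -1) = Pow(Add(-7722760, -1606), -1) = Pow(-7724366, -1) = Rational(-1, 7724366)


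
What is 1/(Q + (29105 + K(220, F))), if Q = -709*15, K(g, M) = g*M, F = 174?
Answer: 1/56750 ≈ 1.7621e-5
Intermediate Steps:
K(g, M) = M*g
Q = -10635
1/(Q + (29105 + K(220, F))) = 1/(-10635 + (29105 + 174*220)) = 1/(-10635 + (29105 + 38280)) = 1/(-10635 + 67385) = 1/56750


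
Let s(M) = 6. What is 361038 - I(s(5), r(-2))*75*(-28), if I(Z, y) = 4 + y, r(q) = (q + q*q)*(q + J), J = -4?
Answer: 344238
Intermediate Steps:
r(q) = (-4 + q)*(q + q²) (r(q) = (q + q*q)*(q - 4) = (q + q²)*(-4 + q) = (-4 + q)*(q + q²))
361038 - I(s(5), r(-2))*75*(-28) = 361038 - (4 - 2*(-4 + (-2)² - 3*(-2)))*75*(-28) = 361038 - (4 - 2*(-4 + 4 + 6))*75*(-28) = 361038 - (4 - 2*6)*75*(-28) = 361038 - (4 - 12)*75*(-28) = 361038 - (-8*75)*(-28) = 361038 - (-600)*(-28) = 361038 - 1*16800 = 361038 - 16800 = 344238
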